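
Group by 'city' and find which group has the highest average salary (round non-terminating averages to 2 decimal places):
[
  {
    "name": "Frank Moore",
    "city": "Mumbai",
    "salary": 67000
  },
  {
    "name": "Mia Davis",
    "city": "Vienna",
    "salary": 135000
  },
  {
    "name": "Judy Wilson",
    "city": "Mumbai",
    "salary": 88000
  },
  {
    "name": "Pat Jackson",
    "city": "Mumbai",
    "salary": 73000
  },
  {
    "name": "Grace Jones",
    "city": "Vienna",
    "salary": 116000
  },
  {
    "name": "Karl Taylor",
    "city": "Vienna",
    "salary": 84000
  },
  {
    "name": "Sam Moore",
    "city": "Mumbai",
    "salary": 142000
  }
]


Group by: city

Groups:
  Mumbai: 4 people, avg salary = 370000/4 = $92500
  Vienna: 3 people, avg salary = 335000/3 ≈ $111666.67

Highest average salary: Vienna (≈$111666.67)

Vienna (≈$111666.67)


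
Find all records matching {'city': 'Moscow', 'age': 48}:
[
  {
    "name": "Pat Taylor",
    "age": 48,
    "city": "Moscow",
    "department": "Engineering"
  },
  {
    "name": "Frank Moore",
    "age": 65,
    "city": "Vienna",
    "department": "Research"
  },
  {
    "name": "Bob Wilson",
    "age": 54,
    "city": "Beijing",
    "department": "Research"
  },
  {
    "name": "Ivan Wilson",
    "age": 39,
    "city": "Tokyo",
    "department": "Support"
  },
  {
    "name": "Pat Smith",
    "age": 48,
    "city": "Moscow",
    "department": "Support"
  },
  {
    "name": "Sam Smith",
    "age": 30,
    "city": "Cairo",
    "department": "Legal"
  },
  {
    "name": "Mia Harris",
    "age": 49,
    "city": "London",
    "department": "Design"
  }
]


Search criteria: {'city': 'Moscow', 'age': 48}

Checking 7 records:
  Pat Taylor: {city: Moscow, age: 48} <-- MATCH
  Frank Moore: {city: Vienna, age: 65}
  Bob Wilson: {city: Beijing, age: 54}
  Ivan Wilson: {city: Tokyo, age: 39}
  Pat Smith: {city: Moscow, age: 48} <-- MATCH
  Sam Smith: {city: Cairo, age: 30}
  Mia Harris: {city: London, age: 49}

Matches: ["Pat Taylor", "Pat Smith"]

["Pat Taylor", "Pat Smith"]


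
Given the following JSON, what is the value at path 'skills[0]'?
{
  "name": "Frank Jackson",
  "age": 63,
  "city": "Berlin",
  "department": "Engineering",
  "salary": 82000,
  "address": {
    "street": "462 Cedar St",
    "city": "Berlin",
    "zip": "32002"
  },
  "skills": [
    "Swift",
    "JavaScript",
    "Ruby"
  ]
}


Query: skills[0]
Path: skills -> first element
Value: Swift

Swift


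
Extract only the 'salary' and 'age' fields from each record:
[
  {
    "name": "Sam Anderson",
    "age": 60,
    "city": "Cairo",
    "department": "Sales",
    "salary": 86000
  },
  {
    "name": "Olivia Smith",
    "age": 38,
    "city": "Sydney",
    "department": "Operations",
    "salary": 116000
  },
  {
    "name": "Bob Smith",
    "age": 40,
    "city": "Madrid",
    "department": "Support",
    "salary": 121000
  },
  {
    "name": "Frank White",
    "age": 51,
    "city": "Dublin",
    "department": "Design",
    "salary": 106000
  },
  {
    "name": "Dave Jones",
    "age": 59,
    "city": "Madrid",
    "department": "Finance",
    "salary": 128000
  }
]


Original: 5 records with fields: name, age, city, department, salary
Keep: ['salary', 'age']
Drop: ['name', 'city', 'department']
Result: 5 records, 2 fields each

[
  {
    "salary": 86000,
    "age": 60
  },
  {
    "salary": 116000,
    "age": 38
  },
  {
    "salary": 121000,
    "age": 40
  },
  {
    "salary": 106000,
    "age": 51
  },
  {
    "salary": 128000,
    "age": 59
  }
]


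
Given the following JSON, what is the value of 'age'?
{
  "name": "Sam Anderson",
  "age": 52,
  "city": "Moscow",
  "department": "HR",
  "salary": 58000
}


Looking up field 'age'
Value: 52

52


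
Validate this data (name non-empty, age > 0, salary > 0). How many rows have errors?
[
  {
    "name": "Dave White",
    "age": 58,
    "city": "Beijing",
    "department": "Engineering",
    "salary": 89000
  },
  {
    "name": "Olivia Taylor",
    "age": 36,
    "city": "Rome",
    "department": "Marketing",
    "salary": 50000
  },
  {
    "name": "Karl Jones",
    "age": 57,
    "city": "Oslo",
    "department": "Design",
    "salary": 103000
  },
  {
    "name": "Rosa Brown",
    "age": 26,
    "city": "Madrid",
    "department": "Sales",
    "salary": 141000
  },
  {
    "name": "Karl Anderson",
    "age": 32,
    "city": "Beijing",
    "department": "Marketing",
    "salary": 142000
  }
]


Validating 5 records:
Rules: name non-empty, age > 0, salary > 0

  Row 1 (Dave White): OK
  Row 2 (Olivia Taylor): OK
  Row 3 (Karl Jones): OK
  Row 4 (Rosa Brown): OK
  Row 5 (Karl Anderson): OK

Total errors: 0

0 errors


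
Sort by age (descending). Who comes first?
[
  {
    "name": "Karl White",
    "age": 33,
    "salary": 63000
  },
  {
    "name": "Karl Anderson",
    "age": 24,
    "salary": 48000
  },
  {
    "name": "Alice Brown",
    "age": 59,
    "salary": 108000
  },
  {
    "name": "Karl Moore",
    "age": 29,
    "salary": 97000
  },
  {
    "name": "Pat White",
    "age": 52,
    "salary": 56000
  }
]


Sort by: age (descending)

Sorted order:
  1. Alice Brown (age = 59)
  2. Pat White (age = 52)
  3. Karl White (age = 33)
  4. Karl Moore (age = 29)
  5. Karl Anderson (age = 24)

First: Alice Brown

Alice Brown


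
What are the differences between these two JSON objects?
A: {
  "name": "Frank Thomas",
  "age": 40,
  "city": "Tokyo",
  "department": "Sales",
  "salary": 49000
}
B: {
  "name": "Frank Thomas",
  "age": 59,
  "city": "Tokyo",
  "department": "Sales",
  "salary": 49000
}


Comparing each field (in key order):
  name: same
  age: DIFFERENT
  city: same
  department: same
  salary: same
Differences:
  age: 40 -> 59

1 field(s) changed

1 change: age


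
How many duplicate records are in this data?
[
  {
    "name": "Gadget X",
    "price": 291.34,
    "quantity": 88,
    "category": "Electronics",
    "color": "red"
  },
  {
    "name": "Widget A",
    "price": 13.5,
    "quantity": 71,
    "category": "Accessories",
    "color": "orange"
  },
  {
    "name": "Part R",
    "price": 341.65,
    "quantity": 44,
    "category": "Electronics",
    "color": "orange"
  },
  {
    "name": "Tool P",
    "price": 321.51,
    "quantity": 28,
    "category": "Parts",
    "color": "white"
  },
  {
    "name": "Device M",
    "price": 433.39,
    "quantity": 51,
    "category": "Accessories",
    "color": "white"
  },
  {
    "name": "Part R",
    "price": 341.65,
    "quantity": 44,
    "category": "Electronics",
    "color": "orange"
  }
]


Checking 6 records for duplicates:

  Row 1: Gadget X ($291.34, qty 88)
  Row 2: Widget A ($13.5, qty 71)
  Row 3: Part R ($341.65, qty 44)
  Row 4: Tool P ($321.51, qty 28)
  Row 5: Device M ($433.39, qty 51)
  Row 6: Part R ($341.65, qty 44) <-- DUPLICATE

Duplicates found: 1
Unique records: 5

1 duplicates, 5 unique


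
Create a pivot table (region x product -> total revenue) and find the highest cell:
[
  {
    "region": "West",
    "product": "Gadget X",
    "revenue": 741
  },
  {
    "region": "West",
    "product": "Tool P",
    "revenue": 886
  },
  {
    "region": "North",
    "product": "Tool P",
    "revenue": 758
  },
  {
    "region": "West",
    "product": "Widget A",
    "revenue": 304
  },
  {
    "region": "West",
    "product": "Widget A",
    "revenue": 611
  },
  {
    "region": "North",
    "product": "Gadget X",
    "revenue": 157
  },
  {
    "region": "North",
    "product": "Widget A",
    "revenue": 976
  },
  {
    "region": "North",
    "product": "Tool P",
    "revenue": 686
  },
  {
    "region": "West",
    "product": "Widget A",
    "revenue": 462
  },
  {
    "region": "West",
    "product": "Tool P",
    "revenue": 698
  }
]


Pivot: region (rows) x product (columns) -> total revenue

     Gadget X      Tool P        Widget A    
North          157          1444           976  
West           741          1584          1377  

Highest: West / Tool P = $1584

West / Tool P = $1584


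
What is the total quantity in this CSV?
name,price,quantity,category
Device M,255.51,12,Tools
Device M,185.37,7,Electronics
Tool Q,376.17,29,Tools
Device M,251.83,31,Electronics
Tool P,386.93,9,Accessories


Computing total quantity:
Values: [12, 7, 29, 31, 9]
Sum = 88

88


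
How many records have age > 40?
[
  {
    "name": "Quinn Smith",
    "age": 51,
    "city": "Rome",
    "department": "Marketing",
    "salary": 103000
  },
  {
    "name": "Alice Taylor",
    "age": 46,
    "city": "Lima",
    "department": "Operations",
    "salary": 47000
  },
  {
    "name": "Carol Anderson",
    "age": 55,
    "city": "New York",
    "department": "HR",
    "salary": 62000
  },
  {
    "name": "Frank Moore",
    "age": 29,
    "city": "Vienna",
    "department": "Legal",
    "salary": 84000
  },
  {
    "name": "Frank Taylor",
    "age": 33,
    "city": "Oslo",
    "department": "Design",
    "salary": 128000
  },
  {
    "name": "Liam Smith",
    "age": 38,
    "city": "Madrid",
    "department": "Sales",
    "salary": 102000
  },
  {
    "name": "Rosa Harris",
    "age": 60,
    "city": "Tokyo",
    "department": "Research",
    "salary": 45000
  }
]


Data: 7 records
Condition: age > 40

Checking each record:
  Quinn Smith: 51 MATCH
  Alice Taylor: 46 MATCH
  Carol Anderson: 55 MATCH
  Frank Moore: 29
  Frank Taylor: 33
  Liam Smith: 38
  Rosa Harris: 60 MATCH

Count: 4

4


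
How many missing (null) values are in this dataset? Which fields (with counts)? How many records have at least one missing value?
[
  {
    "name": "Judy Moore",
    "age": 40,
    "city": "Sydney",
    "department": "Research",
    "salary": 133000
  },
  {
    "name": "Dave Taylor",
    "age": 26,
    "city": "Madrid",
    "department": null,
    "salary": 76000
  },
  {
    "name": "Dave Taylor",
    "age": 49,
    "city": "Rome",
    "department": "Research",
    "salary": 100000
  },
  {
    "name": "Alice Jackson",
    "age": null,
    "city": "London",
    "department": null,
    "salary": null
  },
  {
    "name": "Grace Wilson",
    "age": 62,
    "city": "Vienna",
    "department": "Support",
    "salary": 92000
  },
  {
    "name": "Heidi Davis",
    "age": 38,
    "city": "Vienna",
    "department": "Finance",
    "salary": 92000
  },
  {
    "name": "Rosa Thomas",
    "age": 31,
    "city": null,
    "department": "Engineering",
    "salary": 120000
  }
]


Checking for missing (null) values in 7 records:

  Judy Moore: complete
  Dave Taylor: department
  Dave Taylor: complete
  Alice Jackson: age, department, salary
  Grace Wilson: complete
  Heidi Davis: complete
  Rosa Thomas: city

Per field:
  name: 0 missing
  age: 1 missing
  city: 1 missing
  department: 2 missing
  salary: 1 missing

Total missing values: 5
Records with any missing: 3

5 missing values (age: 1, city: 1, department: 2, salary: 1); 3 incomplete records


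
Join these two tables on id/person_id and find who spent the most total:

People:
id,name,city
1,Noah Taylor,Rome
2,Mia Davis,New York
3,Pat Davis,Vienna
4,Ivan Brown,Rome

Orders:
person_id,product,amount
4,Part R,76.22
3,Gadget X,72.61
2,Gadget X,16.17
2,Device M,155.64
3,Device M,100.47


Join on: people.id = orders.person_id

Joined rows:
  Ivan Brown (Rome) bought Part R for $76.22
  Pat Davis (Vienna) bought Gadget X for $72.61
  Mia Davis (New York) bought Gadget X for $16.17
  Mia Davis (New York) bought Device M for $155.64
  Pat Davis (Vienna) bought Device M for $100.47

Total per person:
  Pat Davis: $173.08
  Mia Davis: $171.81
  Ivan Brown: $76.22

Top spender: Pat Davis ($173.08)

Pat Davis ($173.08)


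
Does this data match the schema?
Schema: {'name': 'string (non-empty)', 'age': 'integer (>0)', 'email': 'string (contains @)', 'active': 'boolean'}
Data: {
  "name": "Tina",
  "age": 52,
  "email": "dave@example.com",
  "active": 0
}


Validating each field against schema:
  name: OK (non-empty string)
  age: OK (positive integer)
  email: OK (string with @)
  active: FAIL (0 is not a boolean)

Result: INVALID (1 error: active)

INVALID (1 error: active)


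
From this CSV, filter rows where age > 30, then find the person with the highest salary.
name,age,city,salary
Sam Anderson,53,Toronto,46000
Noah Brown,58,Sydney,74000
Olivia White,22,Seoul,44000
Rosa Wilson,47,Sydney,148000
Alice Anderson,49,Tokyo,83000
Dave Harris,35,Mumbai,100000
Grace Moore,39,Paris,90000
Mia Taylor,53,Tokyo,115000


Filter: age > 30
Sort by: salary (descending)

Filtered records (7):
  Rosa Wilson, age 47, salary $148000
  Mia Taylor, age 53, salary $115000
  Dave Harris, age 35, salary $100000
  Grace Moore, age 39, salary $90000
  Alice Anderson, age 49, salary $83000
  Noah Brown, age 58, salary $74000
  Sam Anderson, age 53, salary $46000

Highest salary: Rosa Wilson ($148000)

Rosa Wilson


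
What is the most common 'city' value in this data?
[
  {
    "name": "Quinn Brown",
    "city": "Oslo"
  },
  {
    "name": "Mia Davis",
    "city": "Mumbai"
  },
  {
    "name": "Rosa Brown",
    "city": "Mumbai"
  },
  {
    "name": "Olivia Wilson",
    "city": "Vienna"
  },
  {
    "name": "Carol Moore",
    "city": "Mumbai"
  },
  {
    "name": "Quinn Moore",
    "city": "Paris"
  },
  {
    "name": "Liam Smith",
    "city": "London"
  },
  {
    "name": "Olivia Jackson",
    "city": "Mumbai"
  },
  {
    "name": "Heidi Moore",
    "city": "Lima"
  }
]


Counting 'city' values across 9 records:

  Mumbai: 4 ####
  Oslo: 1 #
  Vienna: 1 #
  Paris: 1 #
  London: 1 #
  Lima: 1 #

Most common: Mumbai (4 times)

Mumbai (4 times)


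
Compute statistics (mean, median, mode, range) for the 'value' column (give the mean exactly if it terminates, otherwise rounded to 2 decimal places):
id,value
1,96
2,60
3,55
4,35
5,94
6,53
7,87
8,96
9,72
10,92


Data: [96, 60, 55, 35, 94, 53, 87, 96, 72, 92]
Count: 10
Sum: 740
Mean: 740/10 = 74
Sorted: [35, 53, 55, 60, 72, 87, 92, 94, 96, 96]
Median: 79.5
Mode: 96 (2 times)
Range: 96 - 35 = 61
Min: 35, Max: 96

mean=74, median=79.5, mode=96, range=61


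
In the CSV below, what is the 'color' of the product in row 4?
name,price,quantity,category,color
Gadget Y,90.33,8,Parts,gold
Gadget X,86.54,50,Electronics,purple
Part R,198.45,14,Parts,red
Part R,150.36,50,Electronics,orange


Query: Row 4 ('Part R'), column 'color'
Value: orange

orange


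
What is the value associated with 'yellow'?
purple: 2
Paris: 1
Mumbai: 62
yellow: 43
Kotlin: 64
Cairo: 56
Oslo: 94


Looking up key 'yellow'
Value: 43

43


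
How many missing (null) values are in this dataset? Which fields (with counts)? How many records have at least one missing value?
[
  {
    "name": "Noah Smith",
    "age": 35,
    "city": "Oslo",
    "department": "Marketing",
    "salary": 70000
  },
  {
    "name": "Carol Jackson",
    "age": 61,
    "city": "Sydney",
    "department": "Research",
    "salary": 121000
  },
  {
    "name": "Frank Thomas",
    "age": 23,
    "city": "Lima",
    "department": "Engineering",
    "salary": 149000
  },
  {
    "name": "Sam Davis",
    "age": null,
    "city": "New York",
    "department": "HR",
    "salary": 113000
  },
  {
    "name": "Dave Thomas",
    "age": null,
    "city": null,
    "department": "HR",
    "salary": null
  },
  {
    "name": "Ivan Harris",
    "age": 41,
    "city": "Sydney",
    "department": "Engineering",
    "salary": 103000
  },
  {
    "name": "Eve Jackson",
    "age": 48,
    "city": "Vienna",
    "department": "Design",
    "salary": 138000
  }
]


Checking for missing (null) values in 7 records:

  Noah Smith: complete
  Carol Jackson: complete
  Frank Thomas: complete
  Sam Davis: age
  Dave Thomas: age, city, salary
  Ivan Harris: complete
  Eve Jackson: complete

Per field:
  name: 0 missing
  age: 2 missing
  city: 1 missing
  department: 0 missing
  salary: 1 missing

Total missing values: 4
Records with any missing: 2

4 missing values (age: 2, city: 1, salary: 1); 2 incomplete records


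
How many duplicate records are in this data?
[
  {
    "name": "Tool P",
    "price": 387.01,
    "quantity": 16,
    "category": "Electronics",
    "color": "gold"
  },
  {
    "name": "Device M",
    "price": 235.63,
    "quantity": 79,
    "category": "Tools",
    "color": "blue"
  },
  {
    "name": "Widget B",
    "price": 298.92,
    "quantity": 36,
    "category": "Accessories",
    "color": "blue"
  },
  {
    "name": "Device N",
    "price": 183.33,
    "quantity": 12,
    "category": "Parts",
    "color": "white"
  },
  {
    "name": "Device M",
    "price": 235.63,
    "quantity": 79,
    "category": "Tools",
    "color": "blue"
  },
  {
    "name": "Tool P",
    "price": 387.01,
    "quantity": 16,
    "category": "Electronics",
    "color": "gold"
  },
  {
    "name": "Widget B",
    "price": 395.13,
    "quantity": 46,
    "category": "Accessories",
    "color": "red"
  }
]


Checking 7 records for duplicates:

  Row 1: Tool P ($387.01, qty 16)
  Row 2: Device M ($235.63, qty 79)
  Row 3: Widget B ($298.92, qty 36)
  Row 4: Device N ($183.33, qty 12)
  Row 5: Device M ($235.63, qty 79) <-- DUPLICATE
  Row 6: Tool P ($387.01, qty 16) <-- DUPLICATE
  Row 7: Widget B ($395.13, qty 46)

Duplicates found: 2
Unique records: 5

2 duplicates, 5 unique


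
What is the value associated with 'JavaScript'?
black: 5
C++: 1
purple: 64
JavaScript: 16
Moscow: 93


Looking up key 'JavaScript'
Value: 16

16


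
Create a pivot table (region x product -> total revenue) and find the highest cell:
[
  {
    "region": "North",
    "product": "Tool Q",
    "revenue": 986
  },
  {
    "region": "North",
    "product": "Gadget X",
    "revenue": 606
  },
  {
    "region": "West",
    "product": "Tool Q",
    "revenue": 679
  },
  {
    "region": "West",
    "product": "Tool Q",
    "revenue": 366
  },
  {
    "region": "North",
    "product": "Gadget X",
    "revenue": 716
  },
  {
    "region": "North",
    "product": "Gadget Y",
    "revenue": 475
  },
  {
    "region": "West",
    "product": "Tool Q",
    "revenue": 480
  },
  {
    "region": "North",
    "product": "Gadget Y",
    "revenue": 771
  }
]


Pivot: region (rows) x product (columns) -> total revenue

     Gadget X      Gadget Y      Tool Q      
North         1322          1246           986  
West             0             0          1525  

Highest: West / Tool Q = $1525

West / Tool Q = $1525


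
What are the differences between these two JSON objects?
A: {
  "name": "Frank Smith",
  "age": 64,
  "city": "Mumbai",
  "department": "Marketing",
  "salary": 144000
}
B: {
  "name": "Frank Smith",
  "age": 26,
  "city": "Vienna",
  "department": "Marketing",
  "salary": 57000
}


Comparing each field (in key order):
  name: same
  age: DIFFERENT
  city: DIFFERENT
  department: same
  salary: DIFFERENT
Differences:
  age: 64 -> 26
  city: Mumbai -> Vienna
  salary: 144000 -> 57000

3 field(s) changed

3 changes: age, city, salary


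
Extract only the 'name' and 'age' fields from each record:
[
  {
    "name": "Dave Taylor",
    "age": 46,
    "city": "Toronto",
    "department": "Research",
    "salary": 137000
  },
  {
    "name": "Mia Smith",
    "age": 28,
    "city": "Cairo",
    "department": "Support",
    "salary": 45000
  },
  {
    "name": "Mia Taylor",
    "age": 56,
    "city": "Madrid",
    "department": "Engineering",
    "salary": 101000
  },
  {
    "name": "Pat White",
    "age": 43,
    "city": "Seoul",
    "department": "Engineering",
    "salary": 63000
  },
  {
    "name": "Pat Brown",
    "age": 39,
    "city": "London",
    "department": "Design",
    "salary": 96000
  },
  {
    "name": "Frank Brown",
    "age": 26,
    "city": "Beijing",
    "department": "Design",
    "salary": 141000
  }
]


Original: 6 records with fields: name, age, city, department, salary
Keep: ['name', 'age']
Drop: ['city', 'department', 'salary']
Result: 6 records, 2 fields each

[
  {
    "name": "Dave Taylor",
    "age": 46
  },
  {
    "name": "Mia Smith",
    "age": 28
  },
  {
    "name": "Mia Taylor",
    "age": 56
  },
  {
    "name": "Pat White",
    "age": 43
  },
  {
    "name": "Pat Brown",
    "age": 39
  },
  {
    "name": "Frank Brown",
    "age": 26
  }
]


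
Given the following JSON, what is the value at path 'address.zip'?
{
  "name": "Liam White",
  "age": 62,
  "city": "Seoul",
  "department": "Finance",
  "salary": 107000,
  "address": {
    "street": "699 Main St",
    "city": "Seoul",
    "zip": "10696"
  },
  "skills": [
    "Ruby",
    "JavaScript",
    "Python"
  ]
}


Query: address.zip
Path: address -> zip
Value: 10696

10696


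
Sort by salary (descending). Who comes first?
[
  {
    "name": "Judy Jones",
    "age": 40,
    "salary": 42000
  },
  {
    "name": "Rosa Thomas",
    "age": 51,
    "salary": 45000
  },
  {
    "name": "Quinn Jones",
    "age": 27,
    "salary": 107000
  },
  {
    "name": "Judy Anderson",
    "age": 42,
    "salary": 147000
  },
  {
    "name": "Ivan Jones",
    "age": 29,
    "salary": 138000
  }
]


Sort by: salary (descending)

Sorted order:
  1. Judy Anderson (salary = 147000)
  2. Ivan Jones (salary = 138000)
  3. Quinn Jones (salary = 107000)
  4. Rosa Thomas (salary = 45000)
  5. Judy Jones (salary = 42000)

First: Judy Anderson

Judy Anderson


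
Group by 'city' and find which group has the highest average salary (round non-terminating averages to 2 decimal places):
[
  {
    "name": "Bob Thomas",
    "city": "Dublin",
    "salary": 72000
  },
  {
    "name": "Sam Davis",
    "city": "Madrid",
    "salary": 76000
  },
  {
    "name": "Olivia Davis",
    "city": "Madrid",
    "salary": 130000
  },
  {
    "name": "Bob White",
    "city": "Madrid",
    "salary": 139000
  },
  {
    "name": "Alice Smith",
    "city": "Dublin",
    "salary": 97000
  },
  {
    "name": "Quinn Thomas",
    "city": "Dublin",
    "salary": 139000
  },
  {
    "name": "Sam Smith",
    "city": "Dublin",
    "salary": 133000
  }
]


Group by: city

Groups:
  Dublin: 4 people, avg salary = 441000/4 = $110250
  Madrid: 3 people, avg salary = 345000/3 = $115000

Highest average salary: Madrid ($115000)

Madrid ($115000)


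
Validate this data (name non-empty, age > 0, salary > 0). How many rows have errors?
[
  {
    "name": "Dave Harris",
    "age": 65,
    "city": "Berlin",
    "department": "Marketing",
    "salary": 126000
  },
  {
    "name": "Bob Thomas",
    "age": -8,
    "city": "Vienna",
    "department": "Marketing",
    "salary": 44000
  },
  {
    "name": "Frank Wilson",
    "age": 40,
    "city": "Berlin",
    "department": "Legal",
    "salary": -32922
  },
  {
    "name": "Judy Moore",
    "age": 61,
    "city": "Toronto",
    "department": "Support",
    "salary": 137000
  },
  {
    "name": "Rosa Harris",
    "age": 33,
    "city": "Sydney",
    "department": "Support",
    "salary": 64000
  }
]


Validating 5 records:
Rules: name non-empty, age > 0, salary > 0

  Row 1 (Dave Harris): OK
  Row 2 (Bob Thomas): negative age: -8
  Row 3 (Frank Wilson): negative salary: -32922
  Row 4 (Judy Moore): OK
  Row 5 (Rosa Harris): OK

Total errors: 2

2 errors


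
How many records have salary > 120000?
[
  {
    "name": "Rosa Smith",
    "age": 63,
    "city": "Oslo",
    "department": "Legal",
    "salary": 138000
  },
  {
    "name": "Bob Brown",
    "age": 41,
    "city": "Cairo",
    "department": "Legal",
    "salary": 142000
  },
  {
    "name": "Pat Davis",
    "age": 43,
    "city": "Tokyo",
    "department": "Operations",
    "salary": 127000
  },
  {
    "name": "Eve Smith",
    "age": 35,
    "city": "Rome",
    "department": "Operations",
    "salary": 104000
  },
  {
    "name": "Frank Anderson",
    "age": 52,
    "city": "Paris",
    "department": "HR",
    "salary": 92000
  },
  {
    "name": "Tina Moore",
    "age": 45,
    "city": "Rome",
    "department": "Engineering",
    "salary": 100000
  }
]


Data: 6 records
Condition: salary > 120000

Checking each record:
  Rosa Smith: 138000 MATCH
  Bob Brown: 142000 MATCH
  Pat Davis: 127000 MATCH
  Eve Smith: 104000
  Frank Anderson: 92000
  Tina Moore: 100000

Count: 3

3


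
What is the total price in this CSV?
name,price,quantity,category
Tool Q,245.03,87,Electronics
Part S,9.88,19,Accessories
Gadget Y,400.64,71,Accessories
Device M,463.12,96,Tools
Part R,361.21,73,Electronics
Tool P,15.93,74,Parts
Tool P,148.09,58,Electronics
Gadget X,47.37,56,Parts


Computing total price:
Values: [245.03, 9.88, 400.64, 463.12, 361.21, 15.93, 148.09, 47.37]
Sum = 1691.27

1691.27


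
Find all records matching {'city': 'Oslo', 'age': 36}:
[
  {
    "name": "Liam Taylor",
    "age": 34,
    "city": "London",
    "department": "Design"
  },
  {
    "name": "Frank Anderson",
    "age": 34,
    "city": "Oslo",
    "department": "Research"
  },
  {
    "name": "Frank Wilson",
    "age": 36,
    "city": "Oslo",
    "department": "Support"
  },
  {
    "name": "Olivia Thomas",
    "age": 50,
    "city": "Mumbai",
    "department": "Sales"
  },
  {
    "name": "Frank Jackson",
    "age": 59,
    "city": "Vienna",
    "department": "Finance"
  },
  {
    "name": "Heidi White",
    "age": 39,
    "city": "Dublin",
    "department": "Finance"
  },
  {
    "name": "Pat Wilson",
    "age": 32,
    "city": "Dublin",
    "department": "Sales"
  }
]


Search criteria: {'city': 'Oslo', 'age': 36}

Checking 7 records:
  Liam Taylor: {city: London, age: 34}
  Frank Anderson: {city: Oslo, age: 34}
  Frank Wilson: {city: Oslo, age: 36} <-- MATCH
  Olivia Thomas: {city: Mumbai, age: 50}
  Frank Jackson: {city: Vienna, age: 59}
  Heidi White: {city: Dublin, age: 39}
  Pat Wilson: {city: Dublin, age: 32}

Matches: ["Frank Wilson"]

["Frank Wilson"]


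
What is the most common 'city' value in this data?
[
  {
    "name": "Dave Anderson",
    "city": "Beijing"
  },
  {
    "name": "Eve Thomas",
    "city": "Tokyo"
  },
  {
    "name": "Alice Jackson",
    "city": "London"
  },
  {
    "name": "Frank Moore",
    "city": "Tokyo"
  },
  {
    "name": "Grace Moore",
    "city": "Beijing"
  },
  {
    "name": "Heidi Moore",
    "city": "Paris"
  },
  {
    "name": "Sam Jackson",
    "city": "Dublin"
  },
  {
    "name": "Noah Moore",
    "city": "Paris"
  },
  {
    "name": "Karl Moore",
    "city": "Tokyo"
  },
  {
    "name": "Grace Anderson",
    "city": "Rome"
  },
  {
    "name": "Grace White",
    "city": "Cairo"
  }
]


Counting 'city' values across 11 records:

  Tokyo: 3 ###
  Beijing: 2 ##
  Paris: 2 ##
  London: 1 #
  Dublin: 1 #
  Rome: 1 #
  Cairo: 1 #

Most common: Tokyo (3 times)

Tokyo (3 times)


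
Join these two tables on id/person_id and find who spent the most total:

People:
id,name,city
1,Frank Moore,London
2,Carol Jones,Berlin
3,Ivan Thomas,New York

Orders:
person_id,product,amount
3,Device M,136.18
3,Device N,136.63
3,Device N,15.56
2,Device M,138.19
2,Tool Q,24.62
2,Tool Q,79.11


Join on: people.id = orders.person_id

Joined rows:
  Ivan Thomas (New York) bought Device M for $136.18
  Ivan Thomas (New York) bought Device N for $136.63
  Ivan Thomas (New York) bought Device N for $15.56
  Carol Jones (Berlin) bought Device M for $138.19
  Carol Jones (Berlin) bought Tool Q for $24.62
  Carol Jones (Berlin) bought Tool Q for $79.11

Total per person:
  Ivan Thomas: $288.37
  Carol Jones: $241.92

Top spender: Ivan Thomas ($288.37)

Ivan Thomas ($288.37)


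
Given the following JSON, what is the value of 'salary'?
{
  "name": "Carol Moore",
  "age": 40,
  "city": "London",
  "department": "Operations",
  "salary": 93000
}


Looking up field 'salary'
Value: 93000

93000


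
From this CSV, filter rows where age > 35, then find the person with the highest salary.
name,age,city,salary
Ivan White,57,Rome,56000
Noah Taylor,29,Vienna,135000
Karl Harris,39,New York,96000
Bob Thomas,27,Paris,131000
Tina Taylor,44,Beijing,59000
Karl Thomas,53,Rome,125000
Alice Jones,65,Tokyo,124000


Filter: age > 35
Sort by: salary (descending)

Filtered records (5):
  Karl Thomas, age 53, salary $125000
  Alice Jones, age 65, salary $124000
  Karl Harris, age 39, salary $96000
  Tina Taylor, age 44, salary $59000
  Ivan White, age 57, salary $56000

Highest salary: Karl Thomas ($125000)

Karl Thomas


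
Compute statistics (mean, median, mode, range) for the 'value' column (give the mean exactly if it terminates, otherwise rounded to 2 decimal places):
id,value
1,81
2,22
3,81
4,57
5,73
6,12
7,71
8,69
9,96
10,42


Data: [81, 22, 81, 57, 73, 12, 71, 69, 96, 42]
Count: 10
Sum: 604
Mean: 604/10 = 60.4
Sorted: [12, 22, 42, 57, 69, 71, 73, 81, 81, 96]
Median: 70.0
Mode: 81 (2 times)
Range: 96 - 12 = 84
Min: 12, Max: 96

mean=60.4, median=70.0, mode=81, range=84


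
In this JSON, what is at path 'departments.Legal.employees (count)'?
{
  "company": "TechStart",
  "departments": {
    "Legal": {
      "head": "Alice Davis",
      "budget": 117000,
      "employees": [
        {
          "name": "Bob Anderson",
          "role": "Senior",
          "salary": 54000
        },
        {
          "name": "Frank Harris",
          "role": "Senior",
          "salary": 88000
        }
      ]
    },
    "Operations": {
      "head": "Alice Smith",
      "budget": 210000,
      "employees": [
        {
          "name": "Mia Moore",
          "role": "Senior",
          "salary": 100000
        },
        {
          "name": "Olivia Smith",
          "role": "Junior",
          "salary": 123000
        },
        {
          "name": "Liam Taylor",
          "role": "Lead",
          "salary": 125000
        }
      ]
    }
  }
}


Path: departments.Legal.employees (count)

Navigate:
  -> departments
  -> Legal
  -> employees (array, length 2)

2


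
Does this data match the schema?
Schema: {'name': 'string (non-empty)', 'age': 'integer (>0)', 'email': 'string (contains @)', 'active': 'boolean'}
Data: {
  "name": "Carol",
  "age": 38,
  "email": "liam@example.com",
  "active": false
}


Validating each field against schema:
  name: OK (non-empty string)
  age: OK (positive integer)
  email: OK (string with @)
  active: OK (boolean)

Result: VALID

VALID


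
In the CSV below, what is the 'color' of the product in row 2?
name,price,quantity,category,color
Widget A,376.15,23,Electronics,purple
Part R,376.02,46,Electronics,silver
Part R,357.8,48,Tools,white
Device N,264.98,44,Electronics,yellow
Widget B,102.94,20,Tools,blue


Query: Row 2 ('Part R'), column 'color'
Value: silver

silver


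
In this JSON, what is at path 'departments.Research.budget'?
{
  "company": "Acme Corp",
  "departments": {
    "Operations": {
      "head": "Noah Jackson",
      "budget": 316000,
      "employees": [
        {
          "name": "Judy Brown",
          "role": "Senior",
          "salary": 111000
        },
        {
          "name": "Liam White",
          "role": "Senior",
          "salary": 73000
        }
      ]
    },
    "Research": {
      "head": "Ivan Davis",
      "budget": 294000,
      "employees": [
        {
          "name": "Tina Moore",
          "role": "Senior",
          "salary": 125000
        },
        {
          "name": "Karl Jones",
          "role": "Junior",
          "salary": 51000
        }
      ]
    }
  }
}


Path: departments.Research.budget

Navigate:
  -> departments
  -> Research
  -> budget = 294000

294000


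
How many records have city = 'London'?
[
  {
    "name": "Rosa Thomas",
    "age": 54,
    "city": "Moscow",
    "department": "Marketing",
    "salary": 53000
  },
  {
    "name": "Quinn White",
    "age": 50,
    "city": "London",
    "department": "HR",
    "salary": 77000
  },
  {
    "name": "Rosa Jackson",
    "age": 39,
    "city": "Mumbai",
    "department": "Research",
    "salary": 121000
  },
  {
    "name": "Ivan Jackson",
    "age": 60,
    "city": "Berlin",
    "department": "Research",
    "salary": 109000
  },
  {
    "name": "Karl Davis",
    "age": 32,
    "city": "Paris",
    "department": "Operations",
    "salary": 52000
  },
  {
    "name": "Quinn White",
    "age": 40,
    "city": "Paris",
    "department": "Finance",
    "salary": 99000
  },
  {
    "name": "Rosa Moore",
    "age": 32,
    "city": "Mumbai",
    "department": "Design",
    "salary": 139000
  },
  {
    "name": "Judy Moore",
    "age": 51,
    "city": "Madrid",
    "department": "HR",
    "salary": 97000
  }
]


Data: 8 records
Condition: city = 'London'

Checking each record:
  Rosa Thomas: Moscow
  Quinn White: London MATCH
  Rosa Jackson: Mumbai
  Ivan Jackson: Berlin
  Karl Davis: Paris
  Quinn White: Paris
  Rosa Moore: Mumbai
  Judy Moore: Madrid

Count: 1

1


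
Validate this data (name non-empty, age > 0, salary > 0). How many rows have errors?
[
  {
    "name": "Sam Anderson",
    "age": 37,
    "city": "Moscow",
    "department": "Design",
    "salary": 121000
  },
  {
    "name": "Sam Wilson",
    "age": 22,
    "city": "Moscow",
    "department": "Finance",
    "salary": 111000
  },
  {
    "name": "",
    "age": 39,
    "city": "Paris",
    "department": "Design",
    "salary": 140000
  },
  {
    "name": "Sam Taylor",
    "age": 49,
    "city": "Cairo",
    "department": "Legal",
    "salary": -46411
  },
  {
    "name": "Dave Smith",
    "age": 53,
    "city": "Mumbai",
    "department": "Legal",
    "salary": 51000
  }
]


Validating 5 records:
Rules: name non-empty, age > 0, salary > 0

  Row 1 (Sam Anderson): OK
  Row 2 (Sam Wilson): OK
  Row 3 (???): empty name
  Row 4 (Sam Taylor): negative salary: -46411
  Row 5 (Dave Smith): OK

Total errors: 2

2 errors


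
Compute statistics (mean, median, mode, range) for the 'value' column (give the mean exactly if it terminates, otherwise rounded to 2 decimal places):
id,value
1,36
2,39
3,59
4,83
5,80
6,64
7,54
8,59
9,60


Data: [36, 39, 59, 83, 80, 64, 54, 59, 60]
Count: 9
Sum: 534
Mean: 534/9 ≈ 59.33 (rounded to 2 decimal places)
Sorted: [36, 39, 54, 59, 59, 60, 64, 80, 83]
Median: 59.0
Mode: 59 (2 times)
Range: 83 - 36 = 47
Min: 36, Max: 83

mean≈59.33, median=59.0, mode=59, range=47


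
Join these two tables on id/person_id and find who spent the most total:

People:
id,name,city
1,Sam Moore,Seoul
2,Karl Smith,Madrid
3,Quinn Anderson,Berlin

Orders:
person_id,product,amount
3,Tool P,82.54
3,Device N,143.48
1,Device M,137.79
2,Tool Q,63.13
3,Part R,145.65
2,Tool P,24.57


Join on: people.id = orders.person_id

Joined rows:
  Quinn Anderson (Berlin) bought Tool P for $82.54
  Quinn Anderson (Berlin) bought Device N for $143.48
  Sam Moore (Seoul) bought Device M for $137.79
  Karl Smith (Madrid) bought Tool Q for $63.13
  Quinn Anderson (Berlin) bought Part R for $145.65
  Karl Smith (Madrid) bought Tool P for $24.57

Total per person:
  Quinn Anderson: $371.67
  Sam Moore: $137.79
  Karl Smith: $87.70

Top spender: Quinn Anderson ($371.67)

Quinn Anderson ($371.67)


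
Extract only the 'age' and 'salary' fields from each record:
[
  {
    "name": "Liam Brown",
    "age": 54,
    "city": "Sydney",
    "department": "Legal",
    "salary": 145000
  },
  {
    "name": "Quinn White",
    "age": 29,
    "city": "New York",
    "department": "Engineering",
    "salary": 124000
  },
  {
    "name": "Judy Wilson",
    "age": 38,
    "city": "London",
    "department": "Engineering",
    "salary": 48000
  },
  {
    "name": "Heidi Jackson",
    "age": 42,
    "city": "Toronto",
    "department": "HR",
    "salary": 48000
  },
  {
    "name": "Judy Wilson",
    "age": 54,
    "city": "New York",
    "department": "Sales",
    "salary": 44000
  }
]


Original: 5 records with fields: name, age, city, department, salary
Keep: ['age', 'salary']
Drop: ['name', 'city', 'department']
Result: 5 records, 2 fields each

[
  {
    "age": 54,
    "salary": 145000
  },
  {
    "age": 29,
    "salary": 124000
  },
  {
    "age": 38,
    "salary": 48000
  },
  {
    "age": 42,
    "salary": 48000
  },
  {
    "age": 54,
    "salary": 44000
  }
]


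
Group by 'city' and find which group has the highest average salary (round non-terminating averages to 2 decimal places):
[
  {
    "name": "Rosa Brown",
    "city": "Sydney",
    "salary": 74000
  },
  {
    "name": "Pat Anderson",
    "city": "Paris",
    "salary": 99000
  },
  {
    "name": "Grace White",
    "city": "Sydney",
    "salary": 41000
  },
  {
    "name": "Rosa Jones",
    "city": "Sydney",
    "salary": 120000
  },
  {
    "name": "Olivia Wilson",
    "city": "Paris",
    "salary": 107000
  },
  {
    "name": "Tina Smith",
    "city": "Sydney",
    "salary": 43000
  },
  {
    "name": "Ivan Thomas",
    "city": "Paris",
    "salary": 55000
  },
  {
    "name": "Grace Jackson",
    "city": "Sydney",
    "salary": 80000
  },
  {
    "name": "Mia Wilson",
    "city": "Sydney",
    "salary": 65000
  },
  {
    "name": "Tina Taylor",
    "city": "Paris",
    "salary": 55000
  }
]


Group by: city

Groups:
  Paris: 4 people, avg salary = 316000/4 = $79000
  Sydney: 6 people, avg salary = 423000/6 = $70500

Highest average salary: Paris ($79000)

Paris ($79000)


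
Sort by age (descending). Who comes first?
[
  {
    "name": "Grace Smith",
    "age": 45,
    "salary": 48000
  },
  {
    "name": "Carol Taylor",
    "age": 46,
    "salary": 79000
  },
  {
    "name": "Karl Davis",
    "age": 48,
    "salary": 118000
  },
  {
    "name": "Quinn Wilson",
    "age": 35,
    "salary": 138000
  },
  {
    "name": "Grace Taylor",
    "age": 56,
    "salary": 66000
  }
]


Sort by: age (descending)

Sorted order:
  1. Grace Taylor (age = 56)
  2. Karl Davis (age = 48)
  3. Carol Taylor (age = 46)
  4. Grace Smith (age = 45)
  5. Quinn Wilson (age = 35)

First: Grace Taylor

Grace Taylor


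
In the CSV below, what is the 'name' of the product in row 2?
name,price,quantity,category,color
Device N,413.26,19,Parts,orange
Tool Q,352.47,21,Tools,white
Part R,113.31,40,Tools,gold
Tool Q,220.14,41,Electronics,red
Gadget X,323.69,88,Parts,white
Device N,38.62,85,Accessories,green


Query: Row 2 ('Tool Q'), column 'name'
Value: Tool Q

Tool Q


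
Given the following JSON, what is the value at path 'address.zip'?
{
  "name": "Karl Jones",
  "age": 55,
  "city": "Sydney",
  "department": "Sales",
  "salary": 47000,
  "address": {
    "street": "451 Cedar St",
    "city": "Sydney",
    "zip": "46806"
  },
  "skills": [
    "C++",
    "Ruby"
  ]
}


Query: address.zip
Path: address -> zip
Value: 46806

46806


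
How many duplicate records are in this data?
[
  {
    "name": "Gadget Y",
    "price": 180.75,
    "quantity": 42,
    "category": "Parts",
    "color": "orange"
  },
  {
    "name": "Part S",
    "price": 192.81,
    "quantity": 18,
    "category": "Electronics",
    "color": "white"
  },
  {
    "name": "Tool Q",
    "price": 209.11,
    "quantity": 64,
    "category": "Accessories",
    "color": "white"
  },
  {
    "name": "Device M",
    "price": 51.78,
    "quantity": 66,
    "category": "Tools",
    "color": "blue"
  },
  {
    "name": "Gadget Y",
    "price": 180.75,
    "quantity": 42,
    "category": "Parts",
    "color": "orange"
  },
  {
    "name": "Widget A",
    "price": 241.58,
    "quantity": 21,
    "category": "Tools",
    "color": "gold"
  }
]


Checking 6 records for duplicates:

  Row 1: Gadget Y ($180.75, qty 42)
  Row 2: Part S ($192.81, qty 18)
  Row 3: Tool Q ($209.11, qty 64)
  Row 4: Device M ($51.78, qty 66)
  Row 5: Gadget Y ($180.75, qty 42) <-- DUPLICATE
  Row 6: Widget A ($241.58, qty 21)

Duplicates found: 1
Unique records: 5

1 duplicates, 5 unique


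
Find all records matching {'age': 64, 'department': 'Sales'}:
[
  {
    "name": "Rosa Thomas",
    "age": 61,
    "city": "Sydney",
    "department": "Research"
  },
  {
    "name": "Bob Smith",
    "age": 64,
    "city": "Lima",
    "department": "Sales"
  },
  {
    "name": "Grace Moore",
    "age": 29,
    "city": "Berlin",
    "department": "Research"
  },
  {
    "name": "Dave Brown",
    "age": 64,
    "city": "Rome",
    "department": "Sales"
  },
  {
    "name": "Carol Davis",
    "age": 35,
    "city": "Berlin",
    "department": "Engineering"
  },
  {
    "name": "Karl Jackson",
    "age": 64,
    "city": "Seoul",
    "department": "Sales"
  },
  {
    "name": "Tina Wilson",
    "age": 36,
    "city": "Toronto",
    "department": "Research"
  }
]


Search criteria: {'age': 64, 'department': 'Sales'}

Checking 7 records:
  Rosa Thomas: {age: 61, department: Research}
  Bob Smith: {age: 64, department: Sales} <-- MATCH
  Grace Moore: {age: 29, department: Research}
  Dave Brown: {age: 64, department: Sales} <-- MATCH
  Carol Davis: {age: 35, department: Engineering}
  Karl Jackson: {age: 64, department: Sales} <-- MATCH
  Tina Wilson: {age: 36, department: Research}

Matches: ["Bob Smith", "Dave Brown", "Karl Jackson"]

["Bob Smith", "Dave Brown", "Karl Jackson"]
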